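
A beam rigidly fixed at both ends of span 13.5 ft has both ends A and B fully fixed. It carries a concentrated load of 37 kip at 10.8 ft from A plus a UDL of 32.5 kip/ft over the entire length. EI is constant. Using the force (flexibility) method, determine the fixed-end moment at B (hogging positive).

Take the two fixed-end moments M_A, M_B as redundants; the released structure is the simple span AB.
On the primary (simply-supported) span, the end slopes from the loading are:
  at A: point load 37 at a = 10.8: Pab(L + b)/(6LEI) = 215.8/EI
  at B: point load 37 at a = 10.8: Pab(L + a)/(6LEI) = 323.7/EI
  at A: UDL 32.5: wL³/(24EI) = 3332/EI
  at B: UDL 32.5: wL³/(24EI) = 3332/EI
  θ_A0 = 3548/EI,  θ_B0 = 3655/EI
Flexibility coefficients: a unit moment at one end gives L/(3EI) there and L/(6EI) at the far end, so f₁₁ = f₂₂ = 4.5/EI and f₁₂ = f₂₁ = 2.25/EI.
Compatibility — zero rotation at each built-in end:
  4.5 M_A + 2.25 M_B = 3548
  2.25 M_A + 4.5 M_B = 3655
Solving the pair gives M_A = 509.6 kip·ft and M_B = 557.5 kip·ft (hogging).

M_B = 557.5 kip·ft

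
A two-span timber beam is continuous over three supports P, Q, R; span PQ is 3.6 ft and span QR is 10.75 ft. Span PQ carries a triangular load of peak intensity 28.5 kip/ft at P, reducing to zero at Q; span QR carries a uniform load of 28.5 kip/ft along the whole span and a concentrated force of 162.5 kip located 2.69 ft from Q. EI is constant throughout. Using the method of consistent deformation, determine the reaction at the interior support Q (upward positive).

R_Q = 488.1 kip

Take M_Q as the redundant. Released structure: two simple spans PQ and QR with a hinge at Q.
End slopes at the hinge Q, treating each span as simply supported:
  span PQ: triangular load, peak 28.5: 7w₀L³/(360EI) = 25.86/EI
  span QR: UDL 28.5: wL³/(24EI) = 1475/EI
  span QR: point load 162.5 at a = 2.69: Pab(L + b)/(6LEI) = 1027/EI
  relative rotation θ_0 = (25.86 + 2503)/EI = 2529/EI
A unit hogging moment at Q produces rotation L₁/(3EI) + L₂/(3EI) = 4.783/EI.
Compatibility: M_Q·(L₁+L₂)/(3EI) = θ_0, giving M_Q = 528.6 kip·ft (hogging).
Span PQ, ΣM about P with M_Q applied at Q: R_Q^{PQ}·3.6 = 61.56 + 528.6, so R_Q^{PQ} = 163.9 kip and R_P = 51.3 − 163.9 = -112.6 kip.
Span QR, ΣM about R: R_Q^{QR}·10.75 = 2957 + 528.6, so R_Q^{QR} = 324.2 kip and R_R = 468.9 − 324.2 = 144.7 kip.
R_Q = 163.9 + 324.2 = 488.1 kip.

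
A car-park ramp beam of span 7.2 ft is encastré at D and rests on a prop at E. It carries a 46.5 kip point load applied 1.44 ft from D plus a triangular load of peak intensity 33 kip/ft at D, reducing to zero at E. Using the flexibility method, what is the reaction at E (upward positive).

Release the roller at E. Primary structure: cantilever fixed at D.
Primary-structure tip deflection at E by superposition:
  point load 46.5 at a = 1.44: Pa²(3L − a)/(6EI) = 324/EI
  triangular load, peak 33 at the fixed end: w₀L⁴/(30EI) = 2956/EI
  δ_0 = 3280/EI
Tip deflection under a unit load at E: L³/(3EI) = 124.4/EI.
Compatibility at E: δ_0 − R_E·δ_{EE} = 0, so R_E = 3280/124.4 = 26.36 kip.

R_E = 26.36 kip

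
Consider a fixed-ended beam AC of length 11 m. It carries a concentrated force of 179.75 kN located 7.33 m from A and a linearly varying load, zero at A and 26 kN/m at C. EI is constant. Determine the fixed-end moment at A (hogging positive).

Take the two fixed-end moments M_A, M_C as redundants; the released structure is the simple span AC.
End rotations of the released simple span under the applied load (×1/EI):
  at A: point load 179.75 at a = 7.33: Pab(L + b)/(6LEI) = 1075/EI
  at C: point load 179.75 at a = 7.33: Pab(L + a)/(6LEI) = 1343/EI
  at A: triangular load, peak 26: 7w₀L³/(360EI) = 672.9/EI
  at C: triangular load, peak 26: w₀L³/(45EI) = 769/EI
  θ_A0 = 1748/EI,  θ_C0 = 2112/EI
Flexibility coefficients: a unit moment at one end gives L/(3EI) there and L/(6EI) at the far end, so f₁₁ = f₂₂ = 3.667/EI and f₁₂ = f₂₁ = 1.833/EI.
Compatibility — zero rotation at each built-in end:
  3.667 M_A + 1.833 M_C = 1748
  1.833 M_A + 3.667 M_C = 2112
Solving the pair gives M_A = 251.5 kN·m and M_C = 450.2 kN·m (hogging).

M_A = 251.5 kN·m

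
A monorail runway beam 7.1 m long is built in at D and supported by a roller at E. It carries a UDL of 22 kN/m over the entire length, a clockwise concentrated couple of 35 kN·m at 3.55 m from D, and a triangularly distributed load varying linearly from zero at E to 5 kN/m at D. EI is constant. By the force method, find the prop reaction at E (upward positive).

R_E = 67.67 kN

Take the reaction at E as the redundant and release it; the primary structure is a cantilever fixed at D.
Downward deflection at the released point E due to the loads:
  UDL 22: wL⁴/(8EI) = 6988/EI
  clockwise couple 35 at a = 3.55: M₀a(2L − a)/(2EI) = 661.6/EI
  triangular load, peak 5 at the fixed end: w₀L⁴/(30EI) = 423.5/EI
  δ_0 = 8073/EI
Tip deflection under a unit load at E: L³/(3EI) = 119.3/EI.
Compatibility at E: δ_0 − R_E·δ_{EE} = 0, so R_E = 8073/119.3 = 67.67 kN.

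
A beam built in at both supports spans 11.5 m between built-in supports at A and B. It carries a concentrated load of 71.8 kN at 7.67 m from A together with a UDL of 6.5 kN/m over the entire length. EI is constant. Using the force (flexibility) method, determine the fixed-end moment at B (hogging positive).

Release both end moments; the primary structure is a simply-supported span AB with redundants M_A and M_B.
Simple-span end rotations at A and B under the given loads:
  at A: point load 71.8 at a = 7.67: Pab(L + b)/(6LEI) = 468.6/EI
  at B: point load 71.8 at a = 7.67: Pab(L + a)/(6LEI) = 586/EI
  at A: UDL 6.5: wL³/(24EI) = 411.9/EI
  at B: UDL 6.5: wL³/(24EI) = 411.9/EI
  θ_A0 = 880.5/EI,  θ_B0 = 997.9/EI
Flexibility coefficients: a unit moment at one end gives L/(3EI) there and L/(6EI) at the far end, so f₁₁ = f₂₂ = 3.833/EI and f₁₂ = f₂₁ = 1.917/EI.
Compatibility — zero rotation at each built-in end:
  3.833 M_A + 1.917 M_B = 880.5
  1.917 M_A + 3.833 M_B = 997.9
Solving the pair gives M_A = 132.7 kN·m and M_B = 194 kN·m (hogging).

M_B = 194 kN·m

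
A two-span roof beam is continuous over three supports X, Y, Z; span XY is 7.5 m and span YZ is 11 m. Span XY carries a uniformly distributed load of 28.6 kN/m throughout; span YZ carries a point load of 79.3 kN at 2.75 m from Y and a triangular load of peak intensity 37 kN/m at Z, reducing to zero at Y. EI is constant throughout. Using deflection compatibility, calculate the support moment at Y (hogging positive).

M_Y = 321.9 kN·m

Take M_Y as the redundant. Released structure: two simple spans XY and YZ with a hinge at Y.
Rotations at Y on the released spans (each span's end-slope, ×1/EI):
  span XY: UDL 28.6: wL³/(24EI) = 502.7/EI
  span YZ: point load 79.3 at a = 2.75: Pab(L + b)/(6LEI) = 524.7/EI
  span YZ: triangular load, peak 37: 7w₀L³/(360EI) = 957.6/EI
  relative rotation θ_0 = (502.7 + 1482)/EI = 1985/EI
A unit hogging moment at Y produces rotation L₁/(3EI) + L₂/(3EI) = 6.167/EI.
Compatibility: M_Y·(L₁+L₂)/(3EI) = θ_0, giving M_Y = 321.9 kN·m (hogging).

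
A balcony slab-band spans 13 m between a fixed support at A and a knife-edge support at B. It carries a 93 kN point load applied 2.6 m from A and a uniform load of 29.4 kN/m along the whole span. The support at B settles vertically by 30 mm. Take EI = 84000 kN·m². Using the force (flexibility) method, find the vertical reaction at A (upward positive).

R_A = 330.1 kN

Take the reaction at B as the redundant and release it; the primary structure is a cantilever fixed at A.
Downward deflection at the released point B due to the loads:
  point load 93 at a = 2.6: Pa²(3L − a)/(6EI) = 3814/EI
  UDL 29.4: wL⁴/(8EI) = 104962/EI
  δ_0 = 108776/EI
Tip deflection under a unit load at B: L³/(3EI) = 732.3/EI.
With EI = 84000 kN·m²: δ_0 = 1.2949 m and δ_{BB} = 0.008718 m/kN.
Compatibility — the beam at B must follow the support down by 0.03 m: δ_0 − R_B·δ_{BB} = 0.03, so R_B = (1.2949 − 0.03)/0.008718 = 145.1 kN.
Vertical equilibrium: R_A = ΣP − R_B = 475.2 − 145.1 = 330.1 kN.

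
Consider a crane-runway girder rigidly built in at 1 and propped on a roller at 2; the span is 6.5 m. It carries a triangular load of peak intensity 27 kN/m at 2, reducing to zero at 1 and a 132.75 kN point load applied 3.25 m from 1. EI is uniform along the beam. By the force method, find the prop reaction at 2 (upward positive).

R_2 = 89.75 kN

Remove the prop at 2; the released (primary) structure is a cantilever built in at 1.
Free-end deflection of the primary structure under the applied loading (downward +):
  triangular load, peak 27 at the free end: 11w₀L⁴/(120EI) = 4418/EI
  point load 132.75 at a = 3.25: Pa²(3L − a)/(6EI) = 3798/EI
  δ_0 = 8216/EI
Tip deflection under a unit load at 2: L³/(3EI) = 91.54/EI.
Compatibility at 2: δ_0 − R_2·δ_{22} = 0, so R_2 = 8216/91.54 = 89.75 kN.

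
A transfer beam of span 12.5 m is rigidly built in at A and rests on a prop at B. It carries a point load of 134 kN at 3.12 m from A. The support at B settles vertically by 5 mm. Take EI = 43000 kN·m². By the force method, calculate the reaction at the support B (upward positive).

R_B = 11.15 kN

Choose R_B as the redundant. The primary structure is the cantilever fixed at A.
Primary-structure tip deflection at B by superposition:
  point load 134 at a = 3.12: Pa²(3L − a)/(6EI) = 7474/EI
Tip deflection under a unit load at B: L³/(3EI) = 651/EI.
With EI = 43000 kN·m²: δ_0 = 0.17382 m and δ_{BB} = 0.015141 m/kN.
Compatibility — the beam at B must follow the support down by 0.005 m: δ_0 − R_B·δ_{BB} = 0.005, so R_B = (0.17382 − 0.005)/0.015141 = 11.15 kN.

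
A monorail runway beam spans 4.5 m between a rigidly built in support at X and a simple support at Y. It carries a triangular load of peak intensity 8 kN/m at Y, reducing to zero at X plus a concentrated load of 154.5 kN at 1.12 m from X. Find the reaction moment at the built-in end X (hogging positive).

M_X = 123.2 kN·m

Choose R_Y as the redundant. The primary structure is the cantilever fixed at X.
Primary-structure tip deflection at Y by superposition:
  triangular load, peak 8 at the free end: 11w₀L⁴/(120EI) = 300.7/EI
  point load 154.5 at a = 1.12: Pa²(3L − a)/(6EI) = 399.9/EI
  δ_0 = 700.6/EI
Tip deflection under a unit load at Y: L³/(3EI) = 30.38/EI.
The prop prevents deflection at Y: R_Y = δ_0/δ_{YY} = 700.6/30.38 = 23.06 kN.
Moment equilibrium about X: M_X = Σ(load moments about X) − R_Y·L = 227 − 23.06×4.5 = 123.2 kN·m.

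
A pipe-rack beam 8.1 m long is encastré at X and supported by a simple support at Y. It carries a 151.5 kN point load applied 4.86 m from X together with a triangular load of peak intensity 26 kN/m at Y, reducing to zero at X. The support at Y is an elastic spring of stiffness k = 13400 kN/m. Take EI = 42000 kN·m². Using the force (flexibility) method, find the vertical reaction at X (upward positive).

Take the reaction at Y as the redundant and release it; the primary structure is a cantilever fixed at X.
Downward deflection at the released point Y due to the loads:
  point load 151.5 at a = 4.86: Pa²(3L − a)/(6EI) = 11594/EI
  triangular load, peak 26 at the free end: 11w₀L⁴/(120EI) = 10259/EI
  δ_0 = 21853/EI
Flexibility coefficient — unit upward force at Y: δ_{YY} = L³/(3EI) = 177.1/EI.
With EI = 42000 kN·m²: δ_0 = 0.52032 m and δ_{YY} = 0.004218 m/kN.
Compatibility — the spring shortens by R_Y/k under the reaction it provides: δ_0 − R_Y·δ_{YY} = R_Y/k. With 1/k = 0.000075 m/kN, R_Y = δ_0 / (δ_{YY} + 1/k) = 0.52032 / (0.004218 + 0.000075) = 121.2 kN.
Vertical equilibrium: R_X = ΣP − R_Y = 256.8 − 121.2 = 135.6 kN.

R_X = 135.6 kN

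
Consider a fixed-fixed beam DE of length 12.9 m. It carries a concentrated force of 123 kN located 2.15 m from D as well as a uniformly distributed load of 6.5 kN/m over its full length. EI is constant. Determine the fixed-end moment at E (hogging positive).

Release both end moments; the primary structure is a simply-supported span DE with redundants M_D and M_E.
On the primary (simply-supported) span, the end slopes from the loading are:
  at D: point load 123 at a = 2.15: Pab(L + b)/(6LEI) = 868.6/EI
  at E: point load 123 at a = 2.15: Pab(L + a)/(6LEI) = 552.8/EI
  at D: UDL 6.5: wL³/(24EI) = 581.4/EI
  at E: UDL 6.5: wL³/(24EI) = 581.4/EI
  θ_D0 = 1450/EI,  θ_E0 = 1134/EI
Flexibility coefficients: a unit moment at one end gives L/(3EI) there and L/(6EI) at the far end, so f₁₁ = f₂₂ = 4.3/EI and f₁₂ = f₂₁ = 2.15/EI.
Compatibility — zero rotation at each built-in end:
  4.3 M_D + 2.15 M_E = 1450
  2.15 M_D + 4.3 M_E = 1134
Solving the pair gives M_D = 273.8 kN·m and M_E = 126.9 kN·m (hogging).

M_E = 126.9 kN·m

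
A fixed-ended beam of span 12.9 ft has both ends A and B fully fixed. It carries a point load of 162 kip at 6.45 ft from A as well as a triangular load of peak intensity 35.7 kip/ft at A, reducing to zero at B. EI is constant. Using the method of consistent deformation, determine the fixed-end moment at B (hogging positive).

Release both end moments; the primary structure is a simply-supported span AB with redundants M_A and M_B.
Simple-span end rotations at A and B under the given loads:
  at A: point load 162 at a = 6.45: Pab(L + b)/(6LEI) = 1685/EI
  at B: point load 162 at a = 6.45: Pab(L + a)/(6LEI) = 1685/EI
  at A: triangular load, peak 35.7: w₀L³/(45EI) = 1703/EI
  at B: triangular load, peak 35.7: 7w₀L³/(360EI) = 1490/EI
  θ_A0 = 3388/EI,  θ_B0 = 3175/EI
Flexibility coefficients: a unit moment at one end gives L/(3EI) there and L/(6EI) at the far end, so f₁₁ = f₂₂ = 4.3/EI and f₁₂ = f₂₁ = 2.15/EI.
Compatibility — zero rotation at each built-in end:
  4.3 M_A + 2.15 M_B = 3388
  2.15 M_A + 4.3 M_B = 3175
Solving the pair gives M_A = 558.3 kip·ft and M_B = 459.3 kip·ft (hogging).

M_B = 459.3 kip·ft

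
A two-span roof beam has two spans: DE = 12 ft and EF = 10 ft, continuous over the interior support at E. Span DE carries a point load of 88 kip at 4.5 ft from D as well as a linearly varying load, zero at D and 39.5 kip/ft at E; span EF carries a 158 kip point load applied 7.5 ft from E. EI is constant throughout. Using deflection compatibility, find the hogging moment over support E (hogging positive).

Release continuity at E by inserting a hinge; the redundant is the internal moment M_E. The primary structure is two simply-supported spans DE and EF.
Discontinuity in slope at E on the released structure — sum the simple-span end rotations:
  span DE: point load 88 at a = 4.5: Pab(L + a)/(6LEI) = 680.6/EI
  span DE: triangular load, peak 39.5: w₀L³/(45EI) = 1517/EI
  span EF: point load 158 at a = 7.5: Pab(L + b)/(6LEI) = 617.2/EI
  relative rotation θ_0 = (2197 + 617.2)/EI = 2815/EI
A unit hogging moment at E produces rotation L₁/(3EI) + L₂/(3EI) = 7.333/EI.
Compatibility: M_E·(L₁+L₂)/(3EI) = θ_0, giving M_E = 383.8 kip·ft (hogging).

M_E = 383.8 kip·ft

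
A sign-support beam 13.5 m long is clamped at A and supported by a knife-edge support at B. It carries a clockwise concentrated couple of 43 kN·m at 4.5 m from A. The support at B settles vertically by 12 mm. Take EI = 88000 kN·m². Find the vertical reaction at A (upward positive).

R_A = -1.367 kN

Remove the prop at B; the released (primary) structure is a cantilever built in at A.
Primary-structure tip deflection at B by superposition:
  clockwise couple 43 at a = 4.5: M₀a(2L − a)/(2EI) = 2177/EI
Flexibility coefficient — unit upward force at B: δ_{BB} = L³/(3EI) = 820.1/EI.
With EI = 88000 kN·m²: δ_0 = 0.024737 m and δ_{BB} = 0.00932 m/kN.
Compatibility — the beam at B must follow the support down by 0.012 m: δ_0 − R_B·δ_{BB} = 0.012, so R_B = (0.024737 − 0.012)/0.00932 = 1.367 kN.
Vertical equilibrium: R_A = ΣP − R_B = 0 − 1.367 = -1.367 kN.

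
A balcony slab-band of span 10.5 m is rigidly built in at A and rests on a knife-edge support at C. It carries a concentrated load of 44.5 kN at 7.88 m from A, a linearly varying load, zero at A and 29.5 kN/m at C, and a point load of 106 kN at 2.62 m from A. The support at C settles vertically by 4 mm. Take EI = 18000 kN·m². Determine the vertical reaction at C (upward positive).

R_C = 122.3 kN

Take the reaction at C as the redundant and release it; the primary structure is a cantilever fixed at A.
Downward deflection at the released point C due to the loads:
  point load 44.5 at a = 7.88: Pa²(3L − a)/(6EI) = 10878/EI
  triangular load, peak 29.5 at the free end: 11w₀L⁴/(120EI) = 32869/EI
  point load 106 at a = 2.62: Pa²(3L − a)/(6EI) = 3502/EI
  δ_0 = 47249/EI
Tip deflection under a unit load at C: L³/(3EI) = 385.9/EI.
With EI = 18000 kN·m²: δ_0 = 2.625 m and δ_{CC} = 0.021438 m/kN.
Compatibility — the beam at C must follow the support down by 0.004 m: δ_0 − R_C·δ_{CC} = 0.004, so R_C = (2.625 − 0.004)/0.021438 = 122.3 kN.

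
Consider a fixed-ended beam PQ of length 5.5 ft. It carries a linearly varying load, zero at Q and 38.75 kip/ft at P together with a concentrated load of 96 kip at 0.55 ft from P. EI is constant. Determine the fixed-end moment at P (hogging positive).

M_P = 101.4 kip·ft

Take the two fixed-end moments M_P, M_Q as redundants; the released structure is the simple span PQ.
On the primary (simply-supported) span, the end slopes from the loading are:
  at P: triangular load, peak 38.75: w₀L³/(45EI) = 143.3/EI
  at Q: triangular load, peak 38.75: 7w₀L³/(360EI) = 125.4/EI
  at P: point load 96 at a = 0.55: Pab(L + b)/(6LEI) = 82.76/EI
  at Q: point load 96 at a = 0.55: Pab(L + a)/(6LEI) = 47.92/EI
  θ_P0 = 226/EI,  θ_Q0 = 173.3/EI
Flexibility coefficients: a unit moment at one end gives L/(3EI) there and L/(6EI) at the far end, so f₁₁ = f₂₂ = 1.833/EI and f₁₂ = f₂₁ = 0.9167/EI.
Compatibility — zero rotation at each built-in end:
  1.833 M_P + 0.9167 M_Q = 226
  0.9167 M_P + 1.833 M_Q = 173.3
Solving the pair gives M_P = 101.4 kip·ft and M_Q = 43.82 kip·ft (hogging).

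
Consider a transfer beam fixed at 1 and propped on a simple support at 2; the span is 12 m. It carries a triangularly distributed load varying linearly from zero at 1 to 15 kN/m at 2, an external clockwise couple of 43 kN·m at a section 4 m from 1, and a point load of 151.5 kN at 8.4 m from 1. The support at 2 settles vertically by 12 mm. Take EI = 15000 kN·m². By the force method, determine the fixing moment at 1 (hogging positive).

M_1 = 385.1 kN·m

Remove the prop at 2; the released (primary) structure is a cantilever built in at 1.
Deflection at 2 on the released cantilever, summing each load's contribution:
  triangular load, peak 15 at the free end: 11w₀L⁴/(120EI) = 28512/EI
  clockwise couple 43 at a = 4: M₀a(2L − a)/(2EI) = 1720/EI
  point load 151.5 at a = 8.4: Pa²(3L − a)/(6EI) = 49173/EI
  δ_0 = 79405/EI
Tip deflection under a unit load at 2: L³/(3EI) = 576/EI.
With EI = 15000 kN·m²: δ_0 = 5.2937 m and δ_{22} = 0.0384 m/kN.
Compatibility — the beam at 2 must follow the support down by 0.012 m: δ_0 − R_2·δ_{22} = 0.012, so R_2 = (5.2937 − 0.012)/0.0384 = 137.5 kN.
Moment equilibrium about 1: M_1 = Σ(load moments about 1) − R_2·L = 2036 − 137.5×12 = 385.1 kN·m.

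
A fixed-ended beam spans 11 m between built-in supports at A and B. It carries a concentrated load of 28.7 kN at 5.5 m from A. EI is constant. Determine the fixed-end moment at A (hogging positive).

M_A = 39.46 kN·m

Release both end moments; the primary structure is a simply-supported span AB with redundants M_A and M_B.
On the primary (simply-supported) span, the end slopes from the loading are:
  at A: point load 28.7 at a = 5.5: Pab(L + b)/(6LEI) = 217/EI
  at B: point load 28.7 at a = 5.5: Pab(L + a)/(6LEI) = 217/EI
  θ_A0 = 217/EI,  θ_B0 = 217/EI
Flexibility coefficients: a unit moment at one end gives L/(3EI) there and L/(6EI) at the far end, so f₁₁ = f₂₂ = 3.667/EI and f₁₂ = f₂₁ = 1.833/EI.
Compatibility — zero rotation at each built-in end:
  3.667 M_A + 1.833 M_B = 217
  1.833 M_A + 3.667 M_B = 217
Solving the pair gives M_A = 39.46 kN·m and M_B = 39.46 kN·m (hogging).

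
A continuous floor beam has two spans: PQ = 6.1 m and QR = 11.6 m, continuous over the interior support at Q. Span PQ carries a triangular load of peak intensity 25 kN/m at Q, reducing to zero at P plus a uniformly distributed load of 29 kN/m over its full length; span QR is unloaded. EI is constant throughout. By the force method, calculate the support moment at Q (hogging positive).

Insert a hinge at Q; M_Q is the redundant, and each span becomes simply supported.
Discontinuity in slope at Q on the released structure — sum the simple-span end rotations:
  span PQ: triangular load, peak 25: w₀L³/(45EI) = 126.1/EI
  span PQ: UDL 29: wL³/(24EI) = 274.3/EI
  relative rotation θ_0 = (400.4 + 0)/EI = 400.4/EI
A unit hogging moment at Q produces rotation L₁/(3EI) + L₂/(3EI) = 5.9/EI.
Slope continuity at Q: θ_0 = M_Q·5.9/EI, so M_Q = 400.4/5.9 = 67.86 kN·m (hogging).

M_Q = 67.86 kN·m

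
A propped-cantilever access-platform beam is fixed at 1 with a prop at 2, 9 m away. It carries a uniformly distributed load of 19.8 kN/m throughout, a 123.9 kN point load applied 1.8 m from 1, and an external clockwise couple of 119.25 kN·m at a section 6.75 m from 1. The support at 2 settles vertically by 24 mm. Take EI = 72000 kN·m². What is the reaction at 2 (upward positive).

R_2 = 85.29 kN

Take the reaction at 2 as the redundant and release it; the primary structure is a cantilever fixed at 1.
Downward deflection at the released point 2 due to the loads:
  UDL 19.8: wL⁴/(8EI) = 16238/EI
  point load 123.9 at a = 1.8: Pa²(3L − a)/(6EI) = 1686/EI
  clockwise couple 119.25 at a = 6.75: M₀a(2L − a)/(2EI) = 4528/EI
  δ_0 = 22452/EI
Flexibility coefficient — unit upward force at 2: δ_{22} = L³/(3EI) = 243/EI.
With EI = 72000 kN·m²: δ_0 = 0.31184 m and δ_{22} = 0.003375 m/kN.
Compatibility — the beam at 2 must follow the support down by 0.024 m: δ_0 − R_2·δ_{22} = 0.024, so R_2 = (0.31184 − 0.024)/0.003375 = 85.29 kN.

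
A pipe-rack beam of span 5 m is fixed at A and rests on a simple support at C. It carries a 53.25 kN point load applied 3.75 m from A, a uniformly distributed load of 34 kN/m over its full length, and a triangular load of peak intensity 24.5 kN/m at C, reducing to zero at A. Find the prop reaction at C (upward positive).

Release the roller at C. Primary structure: cantilever fixed at A.
Downward deflection at the released point C due to the loads:
  point load 53.25 at a = 3.75: Pa²(3L − a)/(6EI) = 1404/EI
  UDL 34: wL⁴/(8EI) = 2656/EI
  triangular load, peak 24.5 at the free end: 11w₀L⁴/(120EI) = 1404/EI
  δ_0 = 5464/EI
Flexibility coefficient — unit upward force at C: δ_{CC} = L³/(3EI) = 41.67/EI.
Compatibility at C: δ_0 − R_C·δ_{CC} = 0, so R_C = 5464/41.67 = 131.1 kN.

R_C = 131.1 kN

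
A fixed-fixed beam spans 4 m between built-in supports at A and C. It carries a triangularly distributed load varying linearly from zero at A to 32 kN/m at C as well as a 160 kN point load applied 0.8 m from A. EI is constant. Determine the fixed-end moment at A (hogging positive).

M_A = 98.99 kN·m

Take the two fixed-end moments M_A, M_C as redundants; the released structure is the simple span AC.
End rotations of the released simple span under the applied load (×1/EI):
  at A: triangular load, peak 32: 7w₀L³/(360EI) = 39.82/EI
  at C: triangular load, peak 32: w₀L³/(45EI) = 45.51/EI
  at A: point load 160 at a = 0.8: Pab(L + b)/(6LEI) = 122.9/EI
  at C: point load 160 at a = 0.8: Pab(L + a)/(6LEI) = 81.92/EI
  θ_A0 = 162.7/EI,  θ_C0 = 127.4/EI
Flexibility coefficients: a unit moment at one end gives L/(3EI) there and L/(6EI) at the far end, so f₁₁ = f₂₂ = 1.333/EI and f₁₂ = f₂₁ = 0.6667/EI.
Compatibility — zero rotation at each built-in end:
  1.333 M_A + 0.6667 M_C = 162.7
  0.6667 M_A + 1.333 M_C = 127.4
Solving the pair gives M_A = 98.99 kN·m and M_C = 46.08 kN·m (hogging).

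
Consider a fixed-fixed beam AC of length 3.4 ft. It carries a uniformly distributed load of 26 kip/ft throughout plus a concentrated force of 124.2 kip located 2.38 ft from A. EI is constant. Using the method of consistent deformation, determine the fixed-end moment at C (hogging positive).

Take the two fixed-end moments M_A, M_C as redundants; the released structure is the simple span AC.
Simple-span end rotations at A and C under the given loads:
  at A: UDL 26: wL³/(24EI) = 42.58/EI
  at C: UDL 26: wL³/(24EI) = 42.58/EI
  at A: point load 124.2 at a = 2.38: Pab(L + b)/(6LEI) = 65.33/EI
  at C: point load 124.2 at a = 2.38: Pab(L + a)/(6LEI) = 85.43/EI
  θ_A0 = 107.9/EI,  θ_C0 = 128/EI
Flexibility coefficients: a unit moment at one end gives L/(3EI) there and L/(6EI) at the far end, so f₁₁ = f₂₂ = 1.133/EI and f₁₂ = f₂₁ = 0.5667/EI.
Compatibility — zero rotation at each built-in end:
  1.133 M_A + 0.5667 M_C = 107.9
  0.5667 M_A + 1.133 M_C = 128
Solving the pair gives M_A = 51.65 kip·ft and M_C = 87.12 kip·ft (hogging).

M_C = 87.12 kip·ft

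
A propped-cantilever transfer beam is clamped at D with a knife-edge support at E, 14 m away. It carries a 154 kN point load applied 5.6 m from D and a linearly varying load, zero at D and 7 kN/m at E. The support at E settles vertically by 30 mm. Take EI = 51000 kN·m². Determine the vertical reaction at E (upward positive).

R_E = 57.31 kN

Choose R_E as the redundant. The primary structure is the cantilever fixed at D.
Downward deflection at the released point E due to the loads:
  point load 154 at a = 5.6: Pa²(3L − a)/(6EI) = 29299/EI
  triangular load, peak 7 at the free end: 11w₀L⁴/(120EI) = 24650/EI
  δ_0 = 53949/EI
Tip deflection under a unit load at E: L³/(3EI) = 914.7/EI.
With EI = 51000 kN·m²: δ_0 = 1.0578 m and δ_{EE} = 0.017935 m/kN.
Compatibility — the beam at E must follow the support down by 0.03 m: δ_0 − R_E·δ_{EE} = 0.03, so R_E = (1.0578 − 0.03)/0.017935 = 57.31 kN.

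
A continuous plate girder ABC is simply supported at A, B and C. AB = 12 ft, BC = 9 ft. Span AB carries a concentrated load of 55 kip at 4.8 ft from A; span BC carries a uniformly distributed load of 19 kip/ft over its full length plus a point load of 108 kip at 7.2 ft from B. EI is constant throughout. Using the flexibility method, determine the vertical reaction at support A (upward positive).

Insert a hinge at B; M_B is the redundant, and each span becomes simply supported.
End slopes at the hinge B, treating each span as simply supported:
  span AB: point load 55 at a = 4.8: Pab(L + a)/(6LEI) = 443.5/EI
  span BC: UDL 19: wL³/(24EI) = 577.1/EI
  span BC: point load 108 at a = 7.2: Pab(L + b)/(6LEI) = 279.9/EI
  relative rotation θ_0 = (443.5 + 857.1)/EI = 1301/EI
A unit hogging moment at B produces rotation L₁/(3EI) + L₂/(3EI) = 7/EI.
Compatibility: M_B·(L₁+L₂)/(3EI) = θ_0, giving M_B = 185.8 kip·ft (hogging).
Span AB, ΣM about A with M_B applied at B: R_B^{AB}·12 = 264 + 185.8, so R_B^{AB} = 37.48 kip and R_A = 55 − 37.48 = 17.52 kip.

R_A = 17.52 kip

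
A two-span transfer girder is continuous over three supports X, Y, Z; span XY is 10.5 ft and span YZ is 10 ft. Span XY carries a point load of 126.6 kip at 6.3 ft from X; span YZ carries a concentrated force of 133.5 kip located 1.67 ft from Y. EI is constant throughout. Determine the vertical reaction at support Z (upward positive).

Take M_Y as the redundant. Released structure: two simple spans XY and YZ with a hinge at Y.
End slopes at the hinge Y, treating each span as simply supported:
  span XY: point load 126.6 at a = 6.3: Pab(L + a)/(6LEI) = 893.3/EI
  span YZ: point load 133.5 at a = 1.67: Pab(L + b)/(6LEI) = 567.4/EI
  relative rotation θ_0 = (893.3 + 567.4)/EI = 1461/EI
A unit hogging moment at Y produces rotation L₁/(3EI) + L₂/(3EI) = 6.833/EI.
Compatibility: M_Y·(L₁+L₂)/(3EI) = θ_0, giving M_Y = 213.8 kip·ft (hogging).
Span YZ, ΣM about Z: R_Y^{YZ}·10 = 1112 + 213.8, so R_Y^{YZ} = 132.6 kip and R_Z = 133.5 − 132.6 = 0.9192 kip.

R_Z = 0.9192 kip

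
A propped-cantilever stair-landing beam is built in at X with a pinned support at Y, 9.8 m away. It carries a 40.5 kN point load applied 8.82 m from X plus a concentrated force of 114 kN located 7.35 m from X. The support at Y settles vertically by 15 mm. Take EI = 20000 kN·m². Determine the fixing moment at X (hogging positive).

M_X = 159.9 kN·m

Release the roller at Y. Primary structure: cantilever fixed at X.
Downward deflection at the released point Y due to the loads:
  point load 40.5 at a = 8.82: Pa²(3L − a)/(6EI) = 10807/EI
  point load 114 at a = 7.35: Pa²(3L − a)/(6EI) = 22633/EI
  δ_0 = 33439/EI
Flexibility coefficient — unit upward force at Y: δ_{YY} = L³/(3EI) = 313.7/EI.
With EI = 20000 kN·m²: δ_0 = 1.672 m and δ_{YY} = 0.015687 m/kN.
Compatibility — the beam at Y must follow the support down by 0.015 m: δ_0 − R_Y·δ_{YY} = 0.015, so R_Y = (1.672 − 0.015)/0.015687 = 105.6 kN.
Moment equilibrium about X: M_X = Σ(load moments about X) − R_Y·L = 1195 − 105.6×9.8 = 159.9 kN·m.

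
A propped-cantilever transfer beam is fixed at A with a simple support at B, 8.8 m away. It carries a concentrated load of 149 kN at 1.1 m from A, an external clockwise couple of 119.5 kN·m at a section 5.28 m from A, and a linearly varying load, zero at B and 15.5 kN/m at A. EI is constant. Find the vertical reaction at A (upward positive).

Take the reaction at B as the redundant and release it; the primary structure is a cantilever fixed at A.
Primary-structure tip deflection at B by superposition:
  point load 149 at a = 1.1: Pa²(3L − a)/(6EI) = 760.2/EI
  clockwise couple 119.5 at a = 5.28: M₀a(2L − a)/(2EI) = 3887/EI
  triangular load, peak 15.5 at the fixed end: w₀L⁴/(30EI) = 3098/EI
  δ_0 = 7745/EI
Flexibility coefficient — unit upward force at B: δ_{BB} = L³/(3EI) = 227.2/EI.
The prop prevents deflection at B: R_B = δ_0/δ_{BB} = 7745/227.2 = 34.1 kN.
Vertical equilibrium: R_A = ΣP − R_B = 217.2 − 34.1 = 183.1 kN.

R_A = 183.1 kN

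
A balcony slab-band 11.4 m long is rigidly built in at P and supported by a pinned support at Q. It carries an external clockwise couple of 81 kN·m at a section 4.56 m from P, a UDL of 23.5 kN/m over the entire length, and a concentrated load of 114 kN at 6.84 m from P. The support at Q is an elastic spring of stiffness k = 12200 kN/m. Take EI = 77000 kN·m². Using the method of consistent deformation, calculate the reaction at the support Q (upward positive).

Remove the prop at Q; the released (primary) structure is a cantilever built in at P.
Free-end deflection of the primary structure under the applied loading (downward +):
  clockwise couple 81 at a = 4.56: M₀a(2L − a)/(2EI) = 3369/EI
  UDL 23.5: wL⁴/(8EI) = 49613/EI
  point load 114 at a = 6.84: Pa²(3L − a)/(6EI) = 24321/EI
  δ_0 = 77303/EI
Flexibility coefficient — unit upward force at Q: δ_{QQ} = L³/(3EI) = 493.8/EI.
With EI = 77000 kN·m²: δ_0 = 1.0039 m and δ_{QQ} = 0.006414 m/kN.
Compatibility — the spring shortens by R_Q/k under the reaction it provides: δ_0 − R_Q·δ_{QQ} = R_Q/k. With 1/k = 0.000082 m/kN, R_Q = δ_0 / (δ_{QQ} + 1/k) = 1.0039 / (0.006414 + 0.000082) = 154.6 kN.

R_Q = 154.6 kN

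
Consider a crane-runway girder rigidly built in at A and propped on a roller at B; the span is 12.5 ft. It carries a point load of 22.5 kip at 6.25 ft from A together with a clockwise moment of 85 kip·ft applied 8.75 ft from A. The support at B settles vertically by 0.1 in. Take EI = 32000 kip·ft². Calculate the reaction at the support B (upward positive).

Choose R_B as the redundant. The primary structure is the cantilever fixed at A.
Downward deflection at the released point B due to the loads:
  point load 22.5 at a = 6.25: Pa²(3L − a)/(6EI) = 4578/EI
  clockwise couple 85 at a = 8.75: M₀a(2L − a)/(2EI) = 6043/EI
  δ_0 = 10621/EI
Flexibility coefficient — unit upward force at B: δ_{BB} = L³/(3EI) = 651/EI.
With EI = 32000 kip·ft²: δ_0 = 0.33189 ft and δ_{BB} = 0.020345 ft/kip.
Compatibility — the beam at B must follow the support down by 0.008333 ft: δ_0 − R_B·δ_{BB} = 0.008333, so R_B = (0.33189 − 0.008333)/0.020345 = 15.9 kip.

R_B = 15.9 kip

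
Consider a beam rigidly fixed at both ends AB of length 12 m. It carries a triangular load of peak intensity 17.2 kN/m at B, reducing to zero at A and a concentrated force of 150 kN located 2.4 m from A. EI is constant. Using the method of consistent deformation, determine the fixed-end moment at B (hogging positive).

Release both end moments; the primary structure is a simply-supported span AB with redundants M_A and M_B.
Simple-span end rotations at A and B under the given loads:
  at A: triangular load, peak 17.2: 7w₀L³/(360EI) = 577.9/EI
  at B: triangular load, peak 17.2: w₀L³/(45EI) = 660.5/EI
  at A: point load 150 at a = 2.4: Pab(L + b)/(6LEI) = 1037/EI
  at B: point load 150 at a = 2.4: Pab(L + a)/(6LEI) = 691.2/EI
  θ_A0 = 1615/EI,  θ_B0 = 1352/EI
Flexibility coefficients: a unit moment at one end gives L/(3EI) there and L/(6EI) at the far end, so f₁₁ = f₂₂ = 4/EI and f₁₂ = f₂₁ = 2/EI.
Compatibility — zero rotation at each built-in end:
  4 M_A + 2 M_B = 1615
  2 M_A + 4 M_B = 1352
Solving the pair gives M_A = 313 kN·m and M_B = 181.4 kN·m (hogging).

M_B = 181.4 kN·m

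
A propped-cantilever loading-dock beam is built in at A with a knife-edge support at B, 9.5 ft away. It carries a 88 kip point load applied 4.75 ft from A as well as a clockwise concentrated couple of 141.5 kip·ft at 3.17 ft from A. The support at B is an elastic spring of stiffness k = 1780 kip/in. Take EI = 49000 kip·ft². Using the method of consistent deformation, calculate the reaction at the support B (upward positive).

Remove the prop at B; the released (primary) structure is a cantilever built in at A.
Primary-structure tip deflection at B by superposition:
  point load 88 at a = 4.75: Pa²(3L − a)/(6EI) = 7859/EI
  clockwise couple 141.5 at a = 3.17: M₀a(2L − a)/(2EI) = 3550/EI
  δ_0 = 11410/EI
Flexibility coefficient — unit upward force at B: δ_{BB} = L³/(3EI) = 285.8/EI.
With EI = 49000 kip·ft²: δ_0 = 0.23285 ft and δ_{BB} = 0.005832 ft/kip.
Compatibility — the spring shortens by R_B/k under the reaction it provides: δ_0 − R_B·δ_{BB} = R_B/k. With 1/k = 1/(1780×12) ft/kip = 0.000047 ft/kip, R_B = δ_0 / (δ_{BB} + 1/k) = 0.23285 / (0.005832 + 0.000047) = 39.6 kip.

R_B = 39.6 kip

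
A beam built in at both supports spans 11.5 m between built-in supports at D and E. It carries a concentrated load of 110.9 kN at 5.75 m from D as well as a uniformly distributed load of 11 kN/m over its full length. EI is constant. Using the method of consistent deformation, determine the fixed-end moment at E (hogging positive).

Take the two fixed-end moments M_D, M_E as redundants; the released structure is the simple span DE.
End rotations of the released simple span under the applied load (×1/EI):
  at D: point load 110.9 at a = 5.75: Pab(L + b)/(6LEI) = 916.7/EI
  at E: point load 110.9 at a = 5.75: Pab(L + a)/(6LEI) = 916.7/EI
  at D: UDL 11: wL³/(24EI) = 697.1/EI
  at E: UDL 11: wL³/(24EI) = 697.1/EI
  θ_D0 = 1614/EI,  θ_E0 = 1614/EI
Flexibility coefficients: a unit moment at one end gives L/(3EI) there and L/(6EI) at the far end, so f₁₁ = f₂₂ = 3.833/EI and f₁₂ = f₂₁ = 1.917/EI.
Compatibility — zero rotation at each built-in end:
  3.833 M_D + 1.917 M_E = 1614
  1.917 M_D + 3.833 M_E = 1614
Solving the pair gives M_D = 280.6 kN·m and M_E = 280.6 kN·m (hogging).

M_E = 280.6 kN·m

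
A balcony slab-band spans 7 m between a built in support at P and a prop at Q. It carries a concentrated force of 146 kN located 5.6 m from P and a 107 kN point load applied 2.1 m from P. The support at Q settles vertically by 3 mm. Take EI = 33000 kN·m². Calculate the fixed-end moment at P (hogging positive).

M_P = 237.9 kN·m

Release the roller at Q. Primary structure: cantilever fixed at P.
Free-end deflection of the primary structure under the applied loading (downward +):
  point load 146 at a = 5.6: Pa²(3L − a)/(6EI) = 11752/EI
  point load 107 at a = 2.1: Pa²(3L − a)/(6EI) = 1486/EI
  δ_0 = 13238/EI
Flexibility coefficient — unit upward force at Q: δ_{QQ} = L³/(3EI) = 114.3/EI.
With EI = 33000 kN·m²: δ_0 = 0.40115 m and δ_{QQ} = 0.003465 m/kN.
Compatibility — the beam at Q must follow the support down by 0.003 m: δ_0 − R_Q·δ_{QQ} = 0.003, so R_Q = (0.40115 − 0.003)/0.003465 = 114.9 kN.
Moment equilibrium about P: M_P = Σ(load moments about P) − R_Q·L = 1042 − 114.9×7 = 237.9 kN·m.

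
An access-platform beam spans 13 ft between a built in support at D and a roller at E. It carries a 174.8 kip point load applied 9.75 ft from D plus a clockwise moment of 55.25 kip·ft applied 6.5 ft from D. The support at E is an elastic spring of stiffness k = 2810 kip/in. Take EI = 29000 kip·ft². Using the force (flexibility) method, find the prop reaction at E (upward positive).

Remove the prop at E; the released (primary) structure is a cantilever built in at D.
Deflection at E on the released cantilever, summing each load's contribution:
  point load 174.8 at a = 9.75: Pa²(3L − a)/(6EI) = 81008/EI
  clockwise couple 55.25 at a = 6.5: M₀a(2L − a)/(2EI) = 3501/EI
  δ_0 = 84509/EI
Flexibility coefficient — unit upward force at E: δ_{EE} = L³/(3EI) = 732.3/EI.
With EI = 29000 kip·ft²: δ_0 = 2.9141 ft and δ_{EE} = 0.025253 ft/kip.
Compatibility — the spring shortens by R_E/k under the reaction it provides: δ_0 − R_E·δ_{EE} = R_E/k. With 1/k = 1/(2810×12) ft/kip = 0.00003 ft/kip, R_E = δ_0 / (δ_{EE} + 1/k) = 2.9141 / (0.025253 + 0.00003) = 115.3 kip.

R_E = 115.3 kip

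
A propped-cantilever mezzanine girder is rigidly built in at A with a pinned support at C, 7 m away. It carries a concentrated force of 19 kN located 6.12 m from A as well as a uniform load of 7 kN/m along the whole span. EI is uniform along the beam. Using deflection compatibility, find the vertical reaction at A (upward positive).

Choose R_C as the redundant. The primary structure is the cantilever fixed at A.
Downward deflection at the released point C due to the loads:
  point load 19 at a = 6.12: Pa²(3L − a)/(6EI) = 1765/EI
  UDL 7: wL⁴/(8EI) = 2101/EI
  δ_0 = 3866/EI
Tip deflection under a unit load at C: L³/(3EI) = 114.3/EI.
The prop prevents deflection at C: R_C = δ_0/δ_{CC} = 3866/114.3 = 33.81 kN.
Vertical equilibrium: R_A = ΣP − R_C = 68 − 33.81 = 34.19 kN.

R_A = 34.19 kN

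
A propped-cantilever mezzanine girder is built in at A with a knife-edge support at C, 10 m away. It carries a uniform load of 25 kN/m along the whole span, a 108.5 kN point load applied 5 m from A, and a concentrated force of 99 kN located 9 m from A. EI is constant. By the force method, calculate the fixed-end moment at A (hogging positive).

Choose R_C as the redundant. The primary structure is the cantilever fixed at A.
Deflection at C on the released cantilever, summing each load's contribution:
  UDL 25: wL⁴/(8EI) = 31250/EI
  point load 108.5 at a = 5: Pa²(3L − a)/(6EI) = 11302/EI
  point load 99 at a = 9: Pa²(3L − a)/(6EI) = 28066/EI
  δ_0 = 70619/EI
Tip deflection under a unit load at C: L³/(3EI) = 333.3/EI.
The prop prevents deflection at C: R_C = δ_0/δ_{CC} = 70619/333.3 = 211.9 kN.
Moment equilibrium about A: M_A = Σ(load moments about A) − R_C·L = 2684 − 211.9×10 = 564.9 kN·m.

M_A = 564.9 kN·m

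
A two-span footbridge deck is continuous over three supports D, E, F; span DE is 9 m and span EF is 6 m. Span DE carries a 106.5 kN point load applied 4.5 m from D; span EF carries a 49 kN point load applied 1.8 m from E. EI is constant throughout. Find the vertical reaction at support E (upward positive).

Take M_E as the redundant. Released structure: two simple spans DE and EF with a hinge at E.
Discontinuity in slope at E on the released structure — sum the simple-span end rotations:
  span DE: point load 106.5 at a = 4.5: Pab(L + a)/(6LEI) = 539.2/EI
  span EF: point load 49 at a = 1.8: Pab(L + b)/(6LEI) = 105/EI
  relative rotation θ_0 = (539.2 + 105)/EI = 644.1/EI
A unit hogging moment at E produces rotation L₁/(3EI) + L₂/(3EI) = 5/EI.
Compatibility: M_E·(L₁+L₂)/(3EI) = θ_0, giving M_E = 128.8 kN·m (hogging).
Span DE, ΣM about D with M_E applied at E: R_E^{DE}·9 = 479.2 + 128.8, so R_E^{DE} = 67.56 kN and R_D = 106.5 − 67.56 = 38.94 kN.
Span EF, ΣM about F: R_E^{EF}·6 = 205.8 + 128.8, so R_E^{EF} = 55.77 kN and R_F = 49 − 55.77 = -6.77 kN.
R_E = 67.56 + 55.77 = 123.3 kN.

R_E = 123.3 kN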